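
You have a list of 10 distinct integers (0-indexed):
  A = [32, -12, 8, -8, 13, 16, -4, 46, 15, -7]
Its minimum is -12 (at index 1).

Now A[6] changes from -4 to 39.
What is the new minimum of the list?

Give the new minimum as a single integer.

Old min = -12 (at index 1)
Change: A[6] -4 -> 39
Changed element was NOT the old min.
  New min = min(old_min, new_val) = min(-12, 39) = -12

Answer: -12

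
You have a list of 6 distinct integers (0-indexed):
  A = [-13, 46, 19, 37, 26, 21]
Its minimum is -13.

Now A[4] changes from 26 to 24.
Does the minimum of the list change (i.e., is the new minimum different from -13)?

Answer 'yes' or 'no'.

Old min = -13
Change: A[4] 26 -> 24
Changed element was NOT the min; min changes only if 24 < -13.
New min = -13; changed? no

Answer: no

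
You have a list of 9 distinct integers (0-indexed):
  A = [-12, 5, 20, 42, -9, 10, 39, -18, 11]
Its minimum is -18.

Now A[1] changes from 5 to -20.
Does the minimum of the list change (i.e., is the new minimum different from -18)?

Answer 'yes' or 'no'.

Old min = -18
Change: A[1] 5 -> -20
Changed element was NOT the min; min changes only if -20 < -18.
New min = -20; changed? yes

Answer: yes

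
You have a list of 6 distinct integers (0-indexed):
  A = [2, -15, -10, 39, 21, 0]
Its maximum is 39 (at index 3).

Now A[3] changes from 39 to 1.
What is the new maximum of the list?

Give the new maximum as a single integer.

Answer: 21

Derivation:
Old max = 39 (at index 3)
Change: A[3] 39 -> 1
Changed element WAS the max -> may need rescan.
  Max of remaining elements: 21
  New max = max(1, 21) = 21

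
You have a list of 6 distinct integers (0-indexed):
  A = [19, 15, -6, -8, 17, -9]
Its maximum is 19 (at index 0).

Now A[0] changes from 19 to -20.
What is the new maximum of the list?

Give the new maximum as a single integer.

Answer: 17

Derivation:
Old max = 19 (at index 0)
Change: A[0] 19 -> -20
Changed element WAS the max -> may need rescan.
  Max of remaining elements: 17
  New max = max(-20, 17) = 17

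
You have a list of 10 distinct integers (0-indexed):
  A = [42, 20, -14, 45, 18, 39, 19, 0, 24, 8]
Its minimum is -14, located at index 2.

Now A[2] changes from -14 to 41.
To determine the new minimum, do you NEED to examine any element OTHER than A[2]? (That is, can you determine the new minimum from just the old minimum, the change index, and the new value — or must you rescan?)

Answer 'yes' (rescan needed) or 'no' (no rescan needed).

Answer: yes

Derivation:
Old min = -14 at index 2
Change at index 2: -14 -> 41
Index 2 WAS the min and new value 41 > old min -14. Must rescan other elements to find the new min.
Needs rescan: yes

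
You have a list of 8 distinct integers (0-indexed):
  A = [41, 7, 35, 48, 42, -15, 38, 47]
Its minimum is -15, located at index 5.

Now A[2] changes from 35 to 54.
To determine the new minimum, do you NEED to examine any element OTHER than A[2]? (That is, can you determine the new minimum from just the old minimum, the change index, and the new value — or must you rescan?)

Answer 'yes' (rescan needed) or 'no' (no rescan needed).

Old min = -15 at index 5
Change at index 2: 35 -> 54
Index 2 was NOT the min. New min = min(-15, 54). No rescan of other elements needed.
Needs rescan: no

Answer: no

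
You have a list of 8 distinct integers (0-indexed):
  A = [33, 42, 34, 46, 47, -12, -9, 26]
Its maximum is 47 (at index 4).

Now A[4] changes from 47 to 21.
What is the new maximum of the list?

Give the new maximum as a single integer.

Old max = 47 (at index 4)
Change: A[4] 47 -> 21
Changed element WAS the max -> may need rescan.
  Max of remaining elements: 46
  New max = max(21, 46) = 46

Answer: 46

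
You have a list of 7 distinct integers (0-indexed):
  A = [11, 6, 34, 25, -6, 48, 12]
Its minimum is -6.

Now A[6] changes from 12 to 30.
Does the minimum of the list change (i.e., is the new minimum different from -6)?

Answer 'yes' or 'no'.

Old min = -6
Change: A[6] 12 -> 30
Changed element was NOT the min; min changes only if 30 < -6.
New min = -6; changed? no

Answer: no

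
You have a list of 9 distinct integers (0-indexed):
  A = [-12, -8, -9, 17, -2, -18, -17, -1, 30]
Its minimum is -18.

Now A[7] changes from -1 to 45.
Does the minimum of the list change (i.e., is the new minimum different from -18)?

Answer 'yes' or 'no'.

Old min = -18
Change: A[7] -1 -> 45
Changed element was NOT the min; min changes only if 45 < -18.
New min = -18; changed? no

Answer: no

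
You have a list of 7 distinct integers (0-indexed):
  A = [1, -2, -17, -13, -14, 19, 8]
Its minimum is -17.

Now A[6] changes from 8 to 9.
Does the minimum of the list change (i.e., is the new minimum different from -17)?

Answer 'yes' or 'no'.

Old min = -17
Change: A[6] 8 -> 9
Changed element was NOT the min; min changes only if 9 < -17.
New min = -17; changed? no

Answer: no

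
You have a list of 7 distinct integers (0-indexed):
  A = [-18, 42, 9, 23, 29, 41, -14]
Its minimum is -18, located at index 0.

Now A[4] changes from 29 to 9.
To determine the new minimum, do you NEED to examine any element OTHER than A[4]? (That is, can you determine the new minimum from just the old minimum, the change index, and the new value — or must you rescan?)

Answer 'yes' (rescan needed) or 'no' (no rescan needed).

Old min = -18 at index 0
Change at index 4: 29 -> 9
Index 4 was NOT the min. New min = min(-18, 9). No rescan of other elements needed.
Needs rescan: no

Answer: no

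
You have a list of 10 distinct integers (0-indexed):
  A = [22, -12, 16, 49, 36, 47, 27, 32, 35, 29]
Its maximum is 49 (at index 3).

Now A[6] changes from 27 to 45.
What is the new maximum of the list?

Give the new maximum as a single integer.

Answer: 49

Derivation:
Old max = 49 (at index 3)
Change: A[6] 27 -> 45
Changed element was NOT the old max.
  New max = max(old_max, new_val) = max(49, 45) = 49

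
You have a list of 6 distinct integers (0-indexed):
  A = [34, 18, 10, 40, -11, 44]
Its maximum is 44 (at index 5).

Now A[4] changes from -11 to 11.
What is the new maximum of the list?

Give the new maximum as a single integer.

Answer: 44

Derivation:
Old max = 44 (at index 5)
Change: A[4] -11 -> 11
Changed element was NOT the old max.
  New max = max(old_max, new_val) = max(44, 11) = 44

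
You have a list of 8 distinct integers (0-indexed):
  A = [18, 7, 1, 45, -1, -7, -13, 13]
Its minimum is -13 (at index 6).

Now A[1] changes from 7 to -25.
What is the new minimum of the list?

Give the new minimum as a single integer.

Old min = -13 (at index 6)
Change: A[1] 7 -> -25
Changed element was NOT the old min.
  New min = min(old_min, new_val) = min(-13, -25) = -25

Answer: -25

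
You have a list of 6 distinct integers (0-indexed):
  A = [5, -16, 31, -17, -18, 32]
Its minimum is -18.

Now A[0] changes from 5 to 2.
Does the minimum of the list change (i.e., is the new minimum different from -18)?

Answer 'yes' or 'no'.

Answer: no

Derivation:
Old min = -18
Change: A[0] 5 -> 2
Changed element was NOT the min; min changes only if 2 < -18.
New min = -18; changed? no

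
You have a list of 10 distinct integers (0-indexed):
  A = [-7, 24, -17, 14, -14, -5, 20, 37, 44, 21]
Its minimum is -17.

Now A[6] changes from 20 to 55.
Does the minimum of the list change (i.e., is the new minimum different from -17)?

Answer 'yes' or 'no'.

Old min = -17
Change: A[6] 20 -> 55
Changed element was NOT the min; min changes only if 55 < -17.
New min = -17; changed? no

Answer: no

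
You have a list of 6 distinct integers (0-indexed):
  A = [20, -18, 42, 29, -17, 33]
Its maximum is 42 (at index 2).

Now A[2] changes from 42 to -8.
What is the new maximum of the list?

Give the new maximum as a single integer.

Old max = 42 (at index 2)
Change: A[2] 42 -> -8
Changed element WAS the max -> may need rescan.
  Max of remaining elements: 33
  New max = max(-8, 33) = 33

Answer: 33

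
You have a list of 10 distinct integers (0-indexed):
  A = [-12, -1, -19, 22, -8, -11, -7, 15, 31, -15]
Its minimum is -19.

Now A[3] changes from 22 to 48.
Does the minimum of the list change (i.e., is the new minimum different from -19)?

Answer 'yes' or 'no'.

Old min = -19
Change: A[3] 22 -> 48
Changed element was NOT the min; min changes only if 48 < -19.
New min = -19; changed? no

Answer: no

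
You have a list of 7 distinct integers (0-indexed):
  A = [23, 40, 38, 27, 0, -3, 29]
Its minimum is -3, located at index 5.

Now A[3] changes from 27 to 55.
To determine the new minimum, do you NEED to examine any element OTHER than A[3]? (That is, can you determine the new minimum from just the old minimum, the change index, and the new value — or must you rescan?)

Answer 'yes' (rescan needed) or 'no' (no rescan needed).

Answer: no

Derivation:
Old min = -3 at index 5
Change at index 3: 27 -> 55
Index 3 was NOT the min. New min = min(-3, 55). No rescan of other elements needed.
Needs rescan: no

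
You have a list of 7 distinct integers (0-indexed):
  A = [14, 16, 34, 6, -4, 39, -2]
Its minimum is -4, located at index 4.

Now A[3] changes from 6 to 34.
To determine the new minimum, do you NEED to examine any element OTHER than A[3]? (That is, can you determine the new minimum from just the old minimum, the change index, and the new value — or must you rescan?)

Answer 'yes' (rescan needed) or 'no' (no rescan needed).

Old min = -4 at index 4
Change at index 3: 6 -> 34
Index 3 was NOT the min. New min = min(-4, 34). No rescan of other elements needed.
Needs rescan: no

Answer: no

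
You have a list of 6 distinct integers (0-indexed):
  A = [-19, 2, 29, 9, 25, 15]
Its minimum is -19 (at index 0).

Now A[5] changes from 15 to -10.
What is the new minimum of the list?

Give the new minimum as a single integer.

Old min = -19 (at index 0)
Change: A[5] 15 -> -10
Changed element was NOT the old min.
  New min = min(old_min, new_val) = min(-19, -10) = -19

Answer: -19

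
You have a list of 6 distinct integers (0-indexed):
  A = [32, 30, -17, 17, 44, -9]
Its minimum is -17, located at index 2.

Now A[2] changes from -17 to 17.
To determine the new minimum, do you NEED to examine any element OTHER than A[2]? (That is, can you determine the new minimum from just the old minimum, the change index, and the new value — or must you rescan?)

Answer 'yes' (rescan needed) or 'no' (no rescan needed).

Answer: yes

Derivation:
Old min = -17 at index 2
Change at index 2: -17 -> 17
Index 2 WAS the min and new value 17 > old min -17. Must rescan other elements to find the new min.
Needs rescan: yes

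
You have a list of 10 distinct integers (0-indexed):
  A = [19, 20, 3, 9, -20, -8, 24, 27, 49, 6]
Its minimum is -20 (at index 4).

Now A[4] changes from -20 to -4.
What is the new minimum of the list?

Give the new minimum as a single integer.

Old min = -20 (at index 4)
Change: A[4] -20 -> -4
Changed element WAS the min. Need to check: is -4 still <= all others?
  Min of remaining elements: -8
  New min = min(-4, -8) = -8

Answer: -8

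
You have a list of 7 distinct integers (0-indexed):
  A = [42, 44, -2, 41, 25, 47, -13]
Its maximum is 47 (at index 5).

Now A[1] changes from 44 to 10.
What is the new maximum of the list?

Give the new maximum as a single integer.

Answer: 47

Derivation:
Old max = 47 (at index 5)
Change: A[1] 44 -> 10
Changed element was NOT the old max.
  New max = max(old_max, new_val) = max(47, 10) = 47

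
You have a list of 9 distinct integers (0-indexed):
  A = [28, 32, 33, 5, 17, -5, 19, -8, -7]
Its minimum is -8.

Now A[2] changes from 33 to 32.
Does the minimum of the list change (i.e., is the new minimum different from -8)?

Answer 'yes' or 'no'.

Answer: no

Derivation:
Old min = -8
Change: A[2] 33 -> 32
Changed element was NOT the min; min changes only if 32 < -8.
New min = -8; changed? no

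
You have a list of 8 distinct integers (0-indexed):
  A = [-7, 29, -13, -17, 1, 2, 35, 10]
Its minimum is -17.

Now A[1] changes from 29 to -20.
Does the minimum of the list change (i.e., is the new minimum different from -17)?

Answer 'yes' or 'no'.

Old min = -17
Change: A[1] 29 -> -20
Changed element was NOT the min; min changes only if -20 < -17.
New min = -20; changed? yes

Answer: yes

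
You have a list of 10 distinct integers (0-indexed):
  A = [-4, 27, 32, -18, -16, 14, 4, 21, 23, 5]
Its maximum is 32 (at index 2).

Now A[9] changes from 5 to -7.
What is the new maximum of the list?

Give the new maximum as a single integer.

Old max = 32 (at index 2)
Change: A[9] 5 -> -7
Changed element was NOT the old max.
  New max = max(old_max, new_val) = max(32, -7) = 32

Answer: 32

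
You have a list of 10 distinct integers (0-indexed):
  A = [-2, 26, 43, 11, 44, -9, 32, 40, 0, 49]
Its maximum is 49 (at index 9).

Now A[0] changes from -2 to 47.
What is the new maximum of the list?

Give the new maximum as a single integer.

Answer: 49

Derivation:
Old max = 49 (at index 9)
Change: A[0] -2 -> 47
Changed element was NOT the old max.
  New max = max(old_max, new_val) = max(49, 47) = 49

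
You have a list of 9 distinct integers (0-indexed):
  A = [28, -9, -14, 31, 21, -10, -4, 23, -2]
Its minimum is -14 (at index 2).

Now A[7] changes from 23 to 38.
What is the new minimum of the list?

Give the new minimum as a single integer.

Answer: -14

Derivation:
Old min = -14 (at index 2)
Change: A[7] 23 -> 38
Changed element was NOT the old min.
  New min = min(old_min, new_val) = min(-14, 38) = -14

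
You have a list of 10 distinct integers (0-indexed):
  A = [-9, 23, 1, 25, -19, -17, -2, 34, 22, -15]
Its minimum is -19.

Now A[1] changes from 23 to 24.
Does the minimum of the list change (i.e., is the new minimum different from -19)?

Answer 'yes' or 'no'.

Answer: no

Derivation:
Old min = -19
Change: A[1] 23 -> 24
Changed element was NOT the min; min changes only if 24 < -19.
New min = -19; changed? no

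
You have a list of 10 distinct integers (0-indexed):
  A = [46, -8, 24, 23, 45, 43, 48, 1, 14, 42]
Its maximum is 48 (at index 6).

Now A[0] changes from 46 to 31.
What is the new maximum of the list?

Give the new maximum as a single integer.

Answer: 48

Derivation:
Old max = 48 (at index 6)
Change: A[0] 46 -> 31
Changed element was NOT the old max.
  New max = max(old_max, new_val) = max(48, 31) = 48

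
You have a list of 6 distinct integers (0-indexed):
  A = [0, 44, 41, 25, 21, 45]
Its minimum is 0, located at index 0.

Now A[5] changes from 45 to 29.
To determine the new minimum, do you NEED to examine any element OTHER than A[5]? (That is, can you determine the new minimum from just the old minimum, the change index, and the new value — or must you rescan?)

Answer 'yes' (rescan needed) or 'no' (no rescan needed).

Old min = 0 at index 0
Change at index 5: 45 -> 29
Index 5 was NOT the min. New min = min(0, 29). No rescan of other elements needed.
Needs rescan: no

Answer: no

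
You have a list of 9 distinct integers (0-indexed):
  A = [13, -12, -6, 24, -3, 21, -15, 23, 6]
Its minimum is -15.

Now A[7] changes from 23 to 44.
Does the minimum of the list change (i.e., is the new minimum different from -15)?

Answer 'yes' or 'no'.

Answer: no

Derivation:
Old min = -15
Change: A[7] 23 -> 44
Changed element was NOT the min; min changes only if 44 < -15.
New min = -15; changed? no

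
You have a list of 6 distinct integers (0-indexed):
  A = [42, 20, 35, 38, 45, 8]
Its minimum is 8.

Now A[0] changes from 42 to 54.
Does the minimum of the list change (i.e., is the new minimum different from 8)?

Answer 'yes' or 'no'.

Old min = 8
Change: A[0] 42 -> 54
Changed element was NOT the min; min changes only if 54 < 8.
New min = 8; changed? no

Answer: no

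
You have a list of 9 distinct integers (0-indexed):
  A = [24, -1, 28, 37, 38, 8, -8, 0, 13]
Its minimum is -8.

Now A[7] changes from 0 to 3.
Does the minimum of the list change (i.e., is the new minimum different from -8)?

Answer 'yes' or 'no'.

Old min = -8
Change: A[7] 0 -> 3
Changed element was NOT the min; min changes only if 3 < -8.
New min = -8; changed? no

Answer: no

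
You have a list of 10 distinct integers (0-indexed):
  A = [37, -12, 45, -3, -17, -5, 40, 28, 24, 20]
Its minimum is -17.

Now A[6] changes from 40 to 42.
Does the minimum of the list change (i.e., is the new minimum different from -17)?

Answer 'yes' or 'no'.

Answer: no

Derivation:
Old min = -17
Change: A[6] 40 -> 42
Changed element was NOT the min; min changes only if 42 < -17.
New min = -17; changed? no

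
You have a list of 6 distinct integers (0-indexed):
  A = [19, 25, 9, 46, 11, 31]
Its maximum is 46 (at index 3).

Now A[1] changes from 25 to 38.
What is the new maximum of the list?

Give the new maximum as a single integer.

Old max = 46 (at index 3)
Change: A[1] 25 -> 38
Changed element was NOT the old max.
  New max = max(old_max, new_val) = max(46, 38) = 46

Answer: 46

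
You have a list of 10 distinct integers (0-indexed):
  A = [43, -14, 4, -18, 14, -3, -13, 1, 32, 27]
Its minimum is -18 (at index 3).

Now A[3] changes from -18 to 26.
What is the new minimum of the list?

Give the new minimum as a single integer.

Answer: -14

Derivation:
Old min = -18 (at index 3)
Change: A[3] -18 -> 26
Changed element WAS the min. Need to check: is 26 still <= all others?
  Min of remaining elements: -14
  New min = min(26, -14) = -14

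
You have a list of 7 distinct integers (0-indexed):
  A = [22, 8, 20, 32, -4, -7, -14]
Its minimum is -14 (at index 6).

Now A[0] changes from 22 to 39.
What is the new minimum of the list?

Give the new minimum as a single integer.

Old min = -14 (at index 6)
Change: A[0] 22 -> 39
Changed element was NOT the old min.
  New min = min(old_min, new_val) = min(-14, 39) = -14

Answer: -14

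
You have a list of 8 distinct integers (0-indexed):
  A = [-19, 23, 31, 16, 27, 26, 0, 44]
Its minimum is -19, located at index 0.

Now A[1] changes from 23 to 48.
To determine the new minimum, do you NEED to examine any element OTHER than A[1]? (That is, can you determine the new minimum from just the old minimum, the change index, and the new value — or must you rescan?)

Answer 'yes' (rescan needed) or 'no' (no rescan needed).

Answer: no

Derivation:
Old min = -19 at index 0
Change at index 1: 23 -> 48
Index 1 was NOT the min. New min = min(-19, 48). No rescan of other elements needed.
Needs rescan: no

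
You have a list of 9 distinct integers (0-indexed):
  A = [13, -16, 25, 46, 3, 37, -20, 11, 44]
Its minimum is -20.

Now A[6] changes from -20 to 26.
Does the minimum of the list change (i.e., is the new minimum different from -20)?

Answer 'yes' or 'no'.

Old min = -20
Change: A[6] -20 -> 26
Changed element was the min; new min must be rechecked.
New min = -16; changed? yes

Answer: yes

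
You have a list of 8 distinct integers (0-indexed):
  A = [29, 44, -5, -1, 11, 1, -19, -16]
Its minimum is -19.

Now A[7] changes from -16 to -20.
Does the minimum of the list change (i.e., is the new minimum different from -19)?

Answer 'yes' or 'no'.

Old min = -19
Change: A[7] -16 -> -20
Changed element was NOT the min; min changes only if -20 < -19.
New min = -20; changed? yes

Answer: yes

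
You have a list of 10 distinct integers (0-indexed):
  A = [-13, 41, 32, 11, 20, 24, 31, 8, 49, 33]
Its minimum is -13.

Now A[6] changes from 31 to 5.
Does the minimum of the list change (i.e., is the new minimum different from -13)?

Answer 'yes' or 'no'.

Old min = -13
Change: A[6] 31 -> 5
Changed element was NOT the min; min changes only if 5 < -13.
New min = -13; changed? no

Answer: no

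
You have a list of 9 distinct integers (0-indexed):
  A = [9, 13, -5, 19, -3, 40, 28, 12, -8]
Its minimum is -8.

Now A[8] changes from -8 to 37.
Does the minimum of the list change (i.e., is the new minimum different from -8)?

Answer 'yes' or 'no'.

Answer: yes

Derivation:
Old min = -8
Change: A[8] -8 -> 37
Changed element was the min; new min must be rechecked.
New min = -5; changed? yes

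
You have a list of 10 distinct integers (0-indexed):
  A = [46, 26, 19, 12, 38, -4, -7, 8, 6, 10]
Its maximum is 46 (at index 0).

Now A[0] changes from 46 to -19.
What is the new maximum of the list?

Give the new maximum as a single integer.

Answer: 38

Derivation:
Old max = 46 (at index 0)
Change: A[0] 46 -> -19
Changed element WAS the max -> may need rescan.
  Max of remaining elements: 38
  New max = max(-19, 38) = 38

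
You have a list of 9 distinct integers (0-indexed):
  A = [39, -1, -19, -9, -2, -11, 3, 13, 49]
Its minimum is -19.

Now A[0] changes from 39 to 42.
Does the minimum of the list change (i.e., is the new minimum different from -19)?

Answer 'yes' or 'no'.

Old min = -19
Change: A[0] 39 -> 42
Changed element was NOT the min; min changes only if 42 < -19.
New min = -19; changed? no

Answer: no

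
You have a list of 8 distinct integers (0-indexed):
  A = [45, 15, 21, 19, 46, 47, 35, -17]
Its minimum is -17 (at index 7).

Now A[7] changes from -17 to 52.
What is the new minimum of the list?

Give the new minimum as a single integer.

Answer: 15

Derivation:
Old min = -17 (at index 7)
Change: A[7] -17 -> 52
Changed element WAS the min. Need to check: is 52 still <= all others?
  Min of remaining elements: 15
  New min = min(52, 15) = 15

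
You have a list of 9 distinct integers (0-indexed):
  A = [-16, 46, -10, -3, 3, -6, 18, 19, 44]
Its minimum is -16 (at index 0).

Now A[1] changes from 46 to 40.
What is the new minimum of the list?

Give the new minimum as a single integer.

Old min = -16 (at index 0)
Change: A[1] 46 -> 40
Changed element was NOT the old min.
  New min = min(old_min, new_val) = min(-16, 40) = -16

Answer: -16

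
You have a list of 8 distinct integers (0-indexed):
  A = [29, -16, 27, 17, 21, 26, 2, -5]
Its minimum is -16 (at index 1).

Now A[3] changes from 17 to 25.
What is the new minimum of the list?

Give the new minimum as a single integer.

Old min = -16 (at index 1)
Change: A[3] 17 -> 25
Changed element was NOT the old min.
  New min = min(old_min, new_val) = min(-16, 25) = -16

Answer: -16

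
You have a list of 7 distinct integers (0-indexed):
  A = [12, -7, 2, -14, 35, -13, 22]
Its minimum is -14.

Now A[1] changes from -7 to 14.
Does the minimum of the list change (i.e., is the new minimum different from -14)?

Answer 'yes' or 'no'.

Answer: no

Derivation:
Old min = -14
Change: A[1] -7 -> 14
Changed element was NOT the min; min changes only if 14 < -14.
New min = -14; changed? no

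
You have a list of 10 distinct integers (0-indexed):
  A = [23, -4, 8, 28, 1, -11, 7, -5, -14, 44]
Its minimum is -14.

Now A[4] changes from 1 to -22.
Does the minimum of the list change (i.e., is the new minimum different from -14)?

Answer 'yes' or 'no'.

Old min = -14
Change: A[4] 1 -> -22
Changed element was NOT the min; min changes only if -22 < -14.
New min = -22; changed? yes

Answer: yes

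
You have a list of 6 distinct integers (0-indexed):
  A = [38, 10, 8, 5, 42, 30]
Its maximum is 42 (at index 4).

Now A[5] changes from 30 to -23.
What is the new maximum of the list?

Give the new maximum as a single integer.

Answer: 42

Derivation:
Old max = 42 (at index 4)
Change: A[5] 30 -> -23
Changed element was NOT the old max.
  New max = max(old_max, new_val) = max(42, -23) = 42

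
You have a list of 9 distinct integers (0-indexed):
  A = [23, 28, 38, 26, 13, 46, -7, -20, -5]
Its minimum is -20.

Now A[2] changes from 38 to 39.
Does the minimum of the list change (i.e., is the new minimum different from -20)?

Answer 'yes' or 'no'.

Old min = -20
Change: A[2] 38 -> 39
Changed element was NOT the min; min changes only if 39 < -20.
New min = -20; changed? no

Answer: no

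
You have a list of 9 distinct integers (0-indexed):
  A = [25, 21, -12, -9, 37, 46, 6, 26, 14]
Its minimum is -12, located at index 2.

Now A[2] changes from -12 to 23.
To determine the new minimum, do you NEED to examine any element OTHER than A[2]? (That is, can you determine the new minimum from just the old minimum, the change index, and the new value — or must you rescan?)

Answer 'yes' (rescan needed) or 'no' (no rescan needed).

Old min = -12 at index 2
Change at index 2: -12 -> 23
Index 2 WAS the min and new value 23 > old min -12. Must rescan other elements to find the new min.
Needs rescan: yes

Answer: yes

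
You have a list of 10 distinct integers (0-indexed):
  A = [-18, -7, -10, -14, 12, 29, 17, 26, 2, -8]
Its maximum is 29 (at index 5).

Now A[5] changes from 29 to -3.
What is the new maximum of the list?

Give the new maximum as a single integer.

Answer: 26

Derivation:
Old max = 29 (at index 5)
Change: A[5] 29 -> -3
Changed element WAS the max -> may need rescan.
  Max of remaining elements: 26
  New max = max(-3, 26) = 26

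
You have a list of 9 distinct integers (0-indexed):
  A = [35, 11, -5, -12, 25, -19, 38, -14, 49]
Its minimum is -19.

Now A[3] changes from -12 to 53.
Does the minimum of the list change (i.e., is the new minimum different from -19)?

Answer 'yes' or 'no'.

Old min = -19
Change: A[3] -12 -> 53
Changed element was NOT the min; min changes only if 53 < -19.
New min = -19; changed? no

Answer: no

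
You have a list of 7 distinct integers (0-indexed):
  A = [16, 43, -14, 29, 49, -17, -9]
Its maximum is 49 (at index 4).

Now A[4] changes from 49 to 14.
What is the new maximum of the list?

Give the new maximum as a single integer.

Old max = 49 (at index 4)
Change: A[4] 49 -> 14
Changed element WAS the max -> may need rescan.
  Max of remaining elements: 43
  New max = max(14, 43) = 43

Answer: 43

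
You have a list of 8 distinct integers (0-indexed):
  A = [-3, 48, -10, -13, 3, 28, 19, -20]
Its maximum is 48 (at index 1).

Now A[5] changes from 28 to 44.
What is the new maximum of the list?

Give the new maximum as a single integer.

Old max = 48 (at index 1)
Change: A[5] 28 -> 44
Changed element was NOT the old max.
  New max = max(old_max, new_val) = max(48, 44) = 48

Answer: 48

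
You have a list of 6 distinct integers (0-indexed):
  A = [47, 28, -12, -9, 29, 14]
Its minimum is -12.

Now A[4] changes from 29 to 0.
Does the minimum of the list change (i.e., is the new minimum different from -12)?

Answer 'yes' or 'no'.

Answer: no

Derivation:
Old min = -12
Change: A[4] 29 -> 0
Changed element was NOT the min; min changes only if 0 < -12.
New min = -12; changed? no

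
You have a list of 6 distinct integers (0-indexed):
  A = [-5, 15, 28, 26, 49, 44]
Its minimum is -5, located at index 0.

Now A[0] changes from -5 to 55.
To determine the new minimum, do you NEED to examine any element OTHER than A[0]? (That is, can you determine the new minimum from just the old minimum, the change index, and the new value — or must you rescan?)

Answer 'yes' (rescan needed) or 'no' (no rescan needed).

Old min = -5 at index 0
Change at index 0: -5 -> 55
Index 0 WAS the min and new value 55 > old min -5. Must rescan other elements to find the new min.
Needs rescan: yes

Answer: yes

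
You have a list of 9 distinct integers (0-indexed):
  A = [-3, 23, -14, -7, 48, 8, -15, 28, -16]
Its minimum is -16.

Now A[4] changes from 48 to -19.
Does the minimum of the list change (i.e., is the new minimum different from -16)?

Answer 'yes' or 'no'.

Old min = -16
Change: A[4] 48 -> -19
Changed element was NOT the min; min changes only if -19 < -16.
New min = -19; changed? yes

Answer: yes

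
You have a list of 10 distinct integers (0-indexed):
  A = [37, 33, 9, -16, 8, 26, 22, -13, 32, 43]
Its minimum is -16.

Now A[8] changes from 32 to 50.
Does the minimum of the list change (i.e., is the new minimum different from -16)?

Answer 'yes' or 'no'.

Old min = -16
Change: A[8] 32 -> 50
Changed element was NOT the min; min changes only if 50 < -16.
New min = -16; changed? no

Answer: no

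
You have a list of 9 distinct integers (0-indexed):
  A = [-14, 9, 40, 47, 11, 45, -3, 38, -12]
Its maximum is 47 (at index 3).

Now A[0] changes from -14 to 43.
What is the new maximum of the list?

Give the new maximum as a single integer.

Answer: 47

Derivation:
Old max = 47 (at index 3)
Change: A[0] -14 -> 43
Changed element was NOT the old max.
  New max = max(old_max, new_val) = max(47, 43) = 47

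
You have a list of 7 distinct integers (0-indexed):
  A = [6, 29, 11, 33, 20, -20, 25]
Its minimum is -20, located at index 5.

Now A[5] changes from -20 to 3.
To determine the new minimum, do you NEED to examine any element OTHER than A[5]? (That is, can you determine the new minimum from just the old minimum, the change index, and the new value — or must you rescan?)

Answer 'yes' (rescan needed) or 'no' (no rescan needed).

Old min = -20 at index 5
Change at index 5: -20 -> 3
Index 5 WAS the min and new value 3 > old min -20. Must rescan other elements to find the new min.
Needs rescan: yes

Answer: yes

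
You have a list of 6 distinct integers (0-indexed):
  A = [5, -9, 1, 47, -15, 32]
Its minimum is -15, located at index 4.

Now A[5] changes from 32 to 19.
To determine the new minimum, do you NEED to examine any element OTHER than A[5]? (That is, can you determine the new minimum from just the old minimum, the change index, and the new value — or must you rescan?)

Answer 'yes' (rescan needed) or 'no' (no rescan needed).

Answer: no

Derivation:
Old min = -15 at index 4
Change at index 5: 32 -> 19
Index 5 was NOT the min. New min = min(-15, 19). No rescan of other elements needed.
Needs rescan: no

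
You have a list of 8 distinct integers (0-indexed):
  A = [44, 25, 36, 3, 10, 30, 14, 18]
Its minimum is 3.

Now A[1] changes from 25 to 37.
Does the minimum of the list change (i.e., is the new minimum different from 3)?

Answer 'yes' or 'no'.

Answer: no

Derivation:
Old min = 3
Change: A[1] 25 -> 37
Changed element was NOT the min; min changes only if 37 < 3.
New min = 3; changed? no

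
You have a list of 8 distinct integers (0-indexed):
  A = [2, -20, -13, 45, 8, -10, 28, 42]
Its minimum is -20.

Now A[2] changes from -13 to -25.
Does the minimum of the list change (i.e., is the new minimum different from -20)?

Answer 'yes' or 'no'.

Answer: yes

Derivation:
Old min = -20
Change: A[2] -13 -> -25
Changed element was NOT the min; min changes only if -25 < -20.
New min = -25; changed? yes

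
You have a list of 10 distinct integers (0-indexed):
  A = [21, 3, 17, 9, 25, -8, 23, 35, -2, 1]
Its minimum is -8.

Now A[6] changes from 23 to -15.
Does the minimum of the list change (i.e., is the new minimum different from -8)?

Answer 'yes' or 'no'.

Old min = -8
Change: A[6] 23 -> -15
Changed element was NOT the min; min changes only if -15 < -8.
New min = -15; changed? yes

Answer: yes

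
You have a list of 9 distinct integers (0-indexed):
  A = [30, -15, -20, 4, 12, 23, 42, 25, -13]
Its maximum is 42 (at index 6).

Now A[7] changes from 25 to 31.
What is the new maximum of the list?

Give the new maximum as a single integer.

Answer: 42

Derivation:
Old max = 42 (at index 6)
Change: A[7] 25 -> 31
Changed element was NOT the old max.
  New max = max(old_max, new_val) = max(42, 31) = 42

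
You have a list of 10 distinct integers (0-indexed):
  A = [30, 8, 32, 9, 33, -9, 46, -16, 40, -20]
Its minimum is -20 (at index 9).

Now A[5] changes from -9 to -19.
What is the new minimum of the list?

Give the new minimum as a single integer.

Old min = -20 (at index 9)
Change: A[5] -9 -> -19
Changed element was NOT the old min.
  New min = min(old_min, new_val) = min(-20, -19) = -20

Answer: -20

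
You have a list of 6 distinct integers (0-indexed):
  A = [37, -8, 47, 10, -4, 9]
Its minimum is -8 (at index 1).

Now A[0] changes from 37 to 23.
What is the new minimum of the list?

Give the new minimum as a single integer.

Old min = -8 (at index 1)
Change: A[0] 37 -> 23
Changed element was NOT the old min.
  New min = min(old_min, new_val) = min(-8, 23) = -8

Answer: -8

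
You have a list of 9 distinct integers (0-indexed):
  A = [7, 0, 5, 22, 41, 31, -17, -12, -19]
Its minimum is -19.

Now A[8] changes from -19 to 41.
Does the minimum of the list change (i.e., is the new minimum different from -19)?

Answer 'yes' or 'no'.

Answer: yes

Derivation:
Old min = -19
Change: A[8] -19 -> 41
Changed element was the min; new min must be rechecked.
New min = -17; changed? yes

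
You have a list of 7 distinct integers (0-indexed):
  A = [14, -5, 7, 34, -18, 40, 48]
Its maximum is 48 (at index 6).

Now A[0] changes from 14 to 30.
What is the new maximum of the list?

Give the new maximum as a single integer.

Old max = 48 (at index 6)
Change: A[0] 14 -> 30
Changed element was NOT the old max.
  New max = max(old_max, new_val) = max(48, 30) = 48

Answer: 48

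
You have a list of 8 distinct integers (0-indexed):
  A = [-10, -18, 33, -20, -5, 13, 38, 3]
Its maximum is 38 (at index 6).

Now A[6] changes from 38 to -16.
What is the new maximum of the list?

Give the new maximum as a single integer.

Answer: 33

Derivation:
Old max = 38 (at index 6)
Change: A[6] 38 -> -16
Changed element WAS the max -> may need rescan.
  Max of remaining elements: 33
  New max = max(-16, 33) = 33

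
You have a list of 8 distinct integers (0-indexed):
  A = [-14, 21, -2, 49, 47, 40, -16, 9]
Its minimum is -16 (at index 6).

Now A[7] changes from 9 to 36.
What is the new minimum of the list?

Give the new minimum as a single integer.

Answer: -16

Derivation:
Old min = -16 (at index 6)
Change: A[7] 9 -> 36
Changed element was NOT the old min.
  New min = min(old_min, new_val) = min(-16, 36) = -16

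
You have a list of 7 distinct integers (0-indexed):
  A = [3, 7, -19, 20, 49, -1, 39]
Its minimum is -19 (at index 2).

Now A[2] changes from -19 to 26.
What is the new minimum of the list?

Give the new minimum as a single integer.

Answer: -1

Derivation:
Old min = -19 (at index 2)
Change: A[2] -19 -> 26
Changed element WAS the min. Need to check: is 26 still <= all others?
  Min of remaining elements: -1
  New min = min(26, -1) = -1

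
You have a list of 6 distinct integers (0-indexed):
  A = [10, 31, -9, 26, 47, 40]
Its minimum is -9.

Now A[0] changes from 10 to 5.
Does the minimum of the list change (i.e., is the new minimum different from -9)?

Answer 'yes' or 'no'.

Answer: no

Derivation:
Old min = -9
Change: A[0] 10 -> 5
Changed element was NOT the min; min changes only if 5 < -9.
New min = -9; changed? no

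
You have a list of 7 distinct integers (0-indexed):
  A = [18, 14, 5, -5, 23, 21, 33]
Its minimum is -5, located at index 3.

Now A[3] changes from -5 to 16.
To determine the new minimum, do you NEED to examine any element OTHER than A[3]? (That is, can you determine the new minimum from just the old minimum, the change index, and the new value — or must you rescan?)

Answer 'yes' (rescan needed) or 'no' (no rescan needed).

Old min = -5 at index 3
Change at index 3: -5 -> 16
Index 3 WAS the min and new value 16 > old min -5. Must rescan other elements to find the new min.
Needs rescan: yes

Answer: yes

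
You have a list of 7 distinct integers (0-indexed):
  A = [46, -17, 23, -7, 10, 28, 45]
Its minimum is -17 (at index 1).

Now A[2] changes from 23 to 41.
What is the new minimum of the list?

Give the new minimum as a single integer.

Old min = -17 (at index 1)
Change: A[2] 23 -> 41
Changed element was NOT the old min.
  New min = min(old_min, new_val) = min(-17, 41) = -17

Answer: -17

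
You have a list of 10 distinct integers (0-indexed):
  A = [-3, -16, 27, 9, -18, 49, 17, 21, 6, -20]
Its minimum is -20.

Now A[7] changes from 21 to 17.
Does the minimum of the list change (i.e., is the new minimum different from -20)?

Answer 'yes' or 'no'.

Old min = -20
Change: A[7] 21 -> 17
Changed element was NOT the min; min changes only if 17 < -20.
New min = -20; changed? no

Answer: no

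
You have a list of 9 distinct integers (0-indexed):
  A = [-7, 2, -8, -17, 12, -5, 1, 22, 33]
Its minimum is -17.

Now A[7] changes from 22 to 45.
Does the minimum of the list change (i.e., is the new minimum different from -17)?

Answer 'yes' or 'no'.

Answer: no

Derivation:
Old min = -17
Change: A[7] 22 -> 45
Changed element was NOT the min; min changes only if 45 < -17.
New min = -17; changed? no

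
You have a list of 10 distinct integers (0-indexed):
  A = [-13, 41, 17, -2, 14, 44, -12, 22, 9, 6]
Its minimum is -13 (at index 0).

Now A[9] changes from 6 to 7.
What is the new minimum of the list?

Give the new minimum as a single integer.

Answer: -13

Derivation:
Old min = -13 (at index 0)
Change: A[9] 6 -> 7
Changed element was NOT the old min.
  New min = min(old_min, new_val) = min(-13, 7) = -13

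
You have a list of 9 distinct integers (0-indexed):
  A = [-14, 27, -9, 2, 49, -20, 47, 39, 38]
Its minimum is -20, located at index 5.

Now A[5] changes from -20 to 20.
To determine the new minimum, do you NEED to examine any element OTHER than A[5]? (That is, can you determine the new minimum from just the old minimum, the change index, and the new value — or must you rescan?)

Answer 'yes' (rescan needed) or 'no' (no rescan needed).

Answer: yes

Derivation:
Old min = -20 at index 5
Change at index 5: -20 -> 20
Index 5 WAS the min and new value 20 > old min -20. Must rescan other elements to find the new min.
Needs rescan: yes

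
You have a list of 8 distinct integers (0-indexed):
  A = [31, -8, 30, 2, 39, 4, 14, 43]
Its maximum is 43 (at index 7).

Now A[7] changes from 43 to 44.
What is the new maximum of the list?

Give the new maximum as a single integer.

Old max = 43 (at index 7)
Change: A[7] 43 -> 44
Changed element WAS the max -> may need rescan.
  Max of remaining elements: 39
  New max = max(44, 39) = 44

Answer: 44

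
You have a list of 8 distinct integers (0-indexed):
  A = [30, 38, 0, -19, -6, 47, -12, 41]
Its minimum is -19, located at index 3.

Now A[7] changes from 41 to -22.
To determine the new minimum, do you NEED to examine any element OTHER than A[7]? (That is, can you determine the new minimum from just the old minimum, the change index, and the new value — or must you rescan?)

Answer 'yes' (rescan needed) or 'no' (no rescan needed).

Answer: no

Derivation:
Old min = -19 at index 3
Change at index 7: 41 -> -22
Index 7 was NOT the min. New min = min(-19, -22). No rescan of other elements needed.
Needs rescan: no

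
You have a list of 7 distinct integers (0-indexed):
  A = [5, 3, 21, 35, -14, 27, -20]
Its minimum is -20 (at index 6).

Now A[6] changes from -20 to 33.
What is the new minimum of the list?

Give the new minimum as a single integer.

Answer: -14

Derivation:
Old min = -20 (at index 6)
Change: A[6] -20 -> 33
Changed element WAS the min. Need to check: is 33 still <= all others?
  Min of remaining elements: -14
  New min = min(33, -14) = -14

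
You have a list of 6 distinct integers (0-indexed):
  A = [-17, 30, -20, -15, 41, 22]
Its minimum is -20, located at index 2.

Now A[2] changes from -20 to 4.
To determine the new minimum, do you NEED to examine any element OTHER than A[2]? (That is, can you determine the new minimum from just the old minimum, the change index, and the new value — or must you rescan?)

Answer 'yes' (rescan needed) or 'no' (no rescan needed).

Answer: yes

Derivation:
Old min = -20 at index 2
Change at index 2: -20 -> 4
Index 2 WAS the min and new value 4 > old min -20. Must rescan other elements to find the new min.
Needs rescan: yes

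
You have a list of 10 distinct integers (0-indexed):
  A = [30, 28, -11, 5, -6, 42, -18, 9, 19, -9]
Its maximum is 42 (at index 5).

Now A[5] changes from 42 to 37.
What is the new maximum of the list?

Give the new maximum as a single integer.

Answer: 37

Derivation:
Old max = 42 (at index 5)
Change: A[5] 42 -> 37
Changed element WAS the max -> may need rescan.
  Max of remaining elements: 30
  New max = max(37, 30) = 37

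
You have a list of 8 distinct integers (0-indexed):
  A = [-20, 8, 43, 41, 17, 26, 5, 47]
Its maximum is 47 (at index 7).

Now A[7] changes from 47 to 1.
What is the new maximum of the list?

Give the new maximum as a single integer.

Answer: 43

Derivation:
Old max = 47 (at index 7)
Change: A[7] 47 -> 1
Changed element WAS the max -> may need rescan.
  Max of remaining elements: 43
  New max = max(1, 43) = 43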